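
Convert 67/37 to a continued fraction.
[1; 1, 4, 3, 2]

Euclidean algorithm steps:
67 = 1 × 37 + 30
37 = 1 × 30 + 7
30 = 4 × 7 + 2
7 = 3 × 2 + 1
2 = 2 × 1 + 0
Continued fraction: [1; 1, 4, 3, 2]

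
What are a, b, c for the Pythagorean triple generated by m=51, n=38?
(1157, 3876, 4045)

Euclid's formula: a = m² - n², b = 2mn, c = m² + n²
m = 51, n = 38
a = 51² - 38² = 2601 - 1444 = 1157
b = 2 × 51 × 38 = 3876
c = 51² + 38² = 2601 + 1444 = 4045
Verification: 1157² + 3876² = 1338649 + 15023376 = 16362025 = 4045² ✓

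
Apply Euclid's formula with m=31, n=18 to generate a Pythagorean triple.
(637, 1116, 1285)

Euclid's formula: a = m² - n², b = 2mn, c = m² + n²
m = 31, n = 18
a = 31² - 18² = 961 - 324 = 637
b = 2 × 31 × 18 = 1116
c = 31² + 18² = 961 + 324 = 1285
Verification: 637² + 1116² = 405769 + 1245456 = 1651225 = 1285² ✓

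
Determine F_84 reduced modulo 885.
738

Matrix identity: Q^n = [[F_(n+1), F_n], [F_n, F_(n-1)]] with Q = [[1,1],[1,0]].
n = 84 = 1010100₂. Square-and-multiply, entries mod 885:
Q^1 = [[1,1],[1,0]]
Q^2 = (Q^1)² = [[2,1],[1,1]]
Q^5 = (Q^2)²·Q = [[8,5],[5,3]]
Q^10 = (Q^5)² = [[89,55],[55,34]]
Q^21 = (Q^10)²·Q = [[11,326],[326,570]]
Q^42 = (Q^21)² = [[197,16],[16,181]]
Q^84 = (Q^42)² = [[125,738],[738,272]]
F_84 mod 885 = Q^84[0][1] = 738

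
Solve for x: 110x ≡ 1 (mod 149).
42

gcd(110, 149) = 1, so the inverse exists.
Extended Euclidean algorithm on (149, 110):
149 = 1 × 110 + 39  ⟹  39 = (1)·149 + (-1)·110
110 = 2 × 39 + 32  ⟹  32 = (-2)·149 + (3)·110
39 = 1 × 32 + 7  ⟹  7 = (3)·149 + (-4)·110
32 = 4 × 7 + 4  ⟹  4 = (-14)·149 + (19)·110
7 = 1 × 4 + 3  ⟹  3 = (17)·149 + (-23)·110
4 = 1 × 3 + 1  ⟹  1 = (-31)·149 + (42)·110
So (42)·110 ≡ 1 (mod 149), i.e. 110^(-1) ≡ 42 (mod 149).
Check: 110 × 42 = 4620 ≡ 1 (mod 149)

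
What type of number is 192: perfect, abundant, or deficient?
abundant

Proper divisors of 192: sum = 1 + 2 + 3 + 4 + 6 + 8 + 12 + 16 + 24 + 32 + 48 + 64 + 96 = 316
Since 316 > 192, 192 is abundant.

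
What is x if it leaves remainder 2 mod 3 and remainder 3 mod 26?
29

Using Chinese Remainder Theorem:
M = 3 × 26 = 78
M1 = 26, M2 = 3
y1 = 26^(-1) mod 3 = 2
y2 = 3^(-1) mod 26 = 9
x = (2×26×2 + 3×3×9) mod 78 = 29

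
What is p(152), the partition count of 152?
49686288421

p(n) counts ways to write n as a sum of positive integers (order ignored).
Euler's pentagonal recurrence: p(k) = p(k-1) + p(k-2) - p(k-5) - p(k-7) + p(k-12) + p(k-15) - ... (offsets j(3j∓1)/2, signs ++--, p(0)=1, p(<0)=0).
DP table for k = 0..151: p(0)=1, p(1)=1, p(2)=2, p(3)=3, p(4)=5, p(5)=7, p(6)=11, p(7)=15, p(8)=22, p(9)=30, p(10)=42, p(11)=56, p(12)=77, p(13)=101, p(14)=135, p(15)=176, p(16)=231, p(17)=297, p(18)=385, p(19)=490, p(20)=627, p(21)=792, p(22)=1002, p(23)=1255, p(24)=1575, p(25)=1958, p(26)=2436, p(27)=3010, p(28)=3718, p(29)=4565, p(30)=5604, p(31)=6842, p(32)=8349, p(33)=10143, p(34)=12310, p(35)=14883, p(36)=17977, p(37)=21637, p(38)=26015, p(39)=31185, p(40)=37338, p(41)=44583, p(42)=53174, p(43)=63261, p(44)=75175, p(45)=89134, p(46)=105558, p(47)=124754, p(48)=147273, p(49)=173525, p(50)=204226, p(51)=239943, p(52)=281589, p(53)=329931, p(54)=386155, p(55)=451276, p(56)=526823, p(57)=614154, p(58)=715220, p(59)=831820, p(60)=966467, p(61)=1121505, p(62)=1300156, p(63)=1505499, p(64)=1741630, p(65)=2012558, p(66)=2323520, p(67)=2679689, p(68)=3087735, p(69)=3554345, p(70)=4087968, p(71)=4697205, p(72)=5392783, p(73)=6185689, p(74)=7089500, p(75)=8118264, p(76)=9289091, p(77)=10619863, p(78)=12132164, p(79)=13848650, p(80)=15796476, p(81)=18004327, p(82)=20506255, p(83)=23338469, p(84)=26543660, p(85)=30167357, p(86)=34262962, p(87)=38887673, p(88)=44108109, p(89)=49995925, p(90)=56634173, p(91)=64112359, p(92)=72533807, p(93)=82010177, p(94)=92669720, p(95)=104651419, p(96)=118114304, p(97)=133230930, p(98)=150198136, p(99)=169229875, p(100)=190569292, p(101)=214481126, p(102)=241265379, p(103)=271248950, p(104)=304801365, p(105)=342325709, p(106)=384276336, p(107)=431149389, p(108)=483502844, p(109)=541946240, p(110)=607163746, p(111)=679903203, p(112)=761002156, p(113)=851376628, p(114)=952050665, p(115)=1064144451, p(116)=1188908248, p(117)=1327710076, p(118)=1482074143, p(119)=1653668665, p(120)=1844349560, p(121)=2056148051, p(122)=2291320912, p(123)=2552338241, p(124)=2841940500, p(125)=3163127352, p(126)=3519222692, p(127)=3913864295, p(128)=4351078600, p(129)=4835271870, p(130)=5371315400, p(131)=5964539504, p(132)=6620830889, p(133)=7346629512, p(134)=8149040695, p(135)=9035836076, p(136)=10015581680, p(137)=11097645016, p(138)=12292341831, p(139)=13610949895, p(140)=15065878135, p(141)=16670689208, p(142)=18440293320, p(143)=20390982757, p(144)=22540654445, p(145)=24908858009, p(146)=27517052599, p(147)=30388671978, p(148)=33549419497, p(149)=37027355200, p(150)=40853235313, p(151)=45060624582.
Final step: p(152) = p(151) + p(150) - p(147) - p(145) + p(140) + p(137) - p(130) - p(126) + p(117) + p(112) - p(101) - p(95) + p(82) + p(75) - p(60) - p(52) + p(35) + p(26) - p(7)
= 45060624582 + 40853235313 - 30388671978 - 24908858009 + 15065878135 + 11097645016 - 5371315400 - 3519222692 + 1327710076 + 761002156 - 214481126 - 104651419 + 20506255 + 8118264 - 966467 - 281589 + 14883 + 2436 - 15
= 49686288421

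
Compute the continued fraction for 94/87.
[1; 12, 2, 3]

Euclidean algorithm steps:
94 = 1 × 87 + 7
87 = 12 × 7 + 3
7 = 2 × 3 + 1
3 = 3 × 1 + 0
Continued fraction: [1; 12, 2, 3]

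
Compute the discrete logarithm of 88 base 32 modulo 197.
124

Baby-step giant-step with step n = ⌈√197⌉ = 15.
Baby steps 32^j mod 197 (j:value) for j=0..14: 0:1, 1:32, 2:39, 3:66, 4:142, 5:13, 6:22, 7:113, 8:70, 9:73, 10:169, 11:89, 12:90, 13:122, 14:161.
Giant-step multiplier: 32^(-15) ≡ 32^(196-15) = 32^181 ≡ 46 (mod 197).
Giant steps γ_i = 88·46^i mod 197: γ_0=88, γ_1=108, γ_2=43, γ_3=8, γ_4=171, γ_5=183, γ_6=144, γ_7=123, γ_8=142 (in table at j=4).
x = i·n + j = 8·15 + 4 = 124.
Check: 32^124 ≡ 88 (mod 197).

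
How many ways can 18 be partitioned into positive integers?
385

p(n) counts ways to write n as a sum of positive integers (order ignored).
Euler's pentagonal recurrence: p(k) = p(k-1) + p(k-2) - p(k-5) - p(k-7) + p(k-12) + p(k-15) - ... (offsets j(3j∓1)/2, signs ++--, p(0)=1, p(<0)=0).
DP table for k = 0..17: p(0)=1, p(1)=1, p(2)=2, p(3)=3, p(4)=5, p(5)=7, p(6)=11, p(7)=15, p(8)=22, p(9)=30, p(10)=42, p(11)=56, p(12)=77, p(13)=101, p(14)=135, p(15)=176, p(16)=231, p(17)=297.
Final step: p(18) = p(17) + p(16) - p(13) - p(11) + p(6) + p(3)
= 297 + 231 - 101 - 56 + 11 + 3
= 385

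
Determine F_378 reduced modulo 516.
4

Matrix identity: Q^n = [[F_(n+1), F_n], [F_n, F_(n-1)]] with Q = [[1,1],[1,0]].
n = 378 = 101111010₂. Square-and-multiply, entries mod 516:
Q^1 = [[1,1],[1,0]]
Q^2 = (Q^1)² = [[2,1],[1,1]]
Q^5 = (Q^2)²·Q = [[8,5],[5,3]]
Q^11 = (Q^5)²·Q = [[144,89],[89,55]]
Q^23 = (Q^11)²·Q = [[444,277],[277,167]]
Q^47 = (Q^23)²·Q = [[384,385],[385,515]]
Q^94 = (Q^47)² = [[13,395],[395,134]]
Q^189 = (Q^94)²·Q = [[119,362],[362,273]]
Q^378 = (Q^189)² = [[209,4],[4,205]]
F_378 mod 516 = Q^378[0][1] = 4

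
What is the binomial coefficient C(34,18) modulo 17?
0

Using Lucas' theorem:
Write n=34 and k=18 in base 17:
n in base 17: [2, 0]
k in base 17: [1, 1]
C(34,18) mod 17 = ∏ C(n_i, k_i) mod 17
Digit binomials (mod 17): C(2,1) = 2; C(0,1) = 0 (k_i > n_i)
Product: 2 × 0 = 0 ≡ 0 (mod 17)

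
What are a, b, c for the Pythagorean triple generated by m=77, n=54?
(3013, 8316, 8845)

Euclid's formula: a = m² - n², b = 2mn, c = m² + n²
m = 77, n = 54
a = 77² - 54² = 5929 - 2916 = 3013
b = 2 × 77 × 54 = 8316
c = 77² + 54² = 5929 + 2916 = 8845
Verification: 3013² + 8316² = 9078169 + 69155856 = 78234025 = 8845² ✓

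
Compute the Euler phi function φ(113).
112

113 = 113
φ(n) = n × ∏(1 - 1/p) for each prime p dividing n
φ(113) = 113 × (1 - 1/113) = 112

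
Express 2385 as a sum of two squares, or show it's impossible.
9² + 48² (a=9, b=48)

Factorization: 2385 = 3^2 × 5 × 53
By Fermat: n is sum of two squares iff every prime p ≡ 3 (mod 4) appears to even power.
All primes ≡ 3 (mod 4) appear to even power.
Search a = 0, 1, 2, … for 2385 - a² a perfect square: first hit at a = 9: 2385 - 81 = 2304 = 48².
2385 = 9² + 48² = 81 + 2304 ✓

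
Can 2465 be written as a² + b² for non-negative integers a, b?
8² + 49² (a=8, b=49)

Factorization: 2465 = 5 × 17 × 29
By Fermat: n is sum of two squares iff every prime p ≡ 3 (mod 4) appears to even power.
All primes ≡ 3 (mod 4) appear to even power.
Search a = 0, 1, 2, … for 2465 - a² a perfect square: first hit at a = 8: 2465 - 64 = 2401 = 49².
2465 = 8² + 49² = 64 + 2401 ✓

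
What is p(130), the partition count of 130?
5371315400

p(n) counts ways to write n as a sum of positive integers (order ignored).
Euler's pentagonal recurrence: p(k) = p(k-1) + p(k-2) - p(k-5) - p(k-7) + p(k-12) + p(k-15) - ... (offsets j(3j∓1)/2, signs ++--, p(0)=1, p(<0)=0).
DP table for k = 0..129: p(0)=1, p(1)=1, p(2)=2, p(3)=3, p(4)=5, p(5)=7, p(6)=11, p(7)=15, p(8)=22, p(9)=30, p(10)=42, p(11)=56, p(12)=77, p(13)=101, p(14)=135, p(15)=176, p(16)=231, p(17)=297, p(18)=385, p(19)=490, p(20)=627, p(21)=792, p(22)=1002, p(23)=1255, p(24)=1575, p(25)=1958, p(26)=2436, p(27)=3010, p(28)=3718, p(29)=4565, p(30)=5604, p(31)=6842, p(32)=8349, p(33)=10143, p(34)=12310, p(35)=14883, p(36)=17977, p(37)=21637, p(38)=26015, p(39)=31185, p(40)=37338, p(41)=44583, p(42)=53174, p(43)=63261, p(44)=75175, p(45)=89134, p(46)=105558, p(47)=124754, p(48)=147273, p(49)=173525, p(50)=204226, p(51)=239943, p(52)=281589, p(53)=329931, p(54)=386155, p(55)=451276, p(56)=526823, p(57)=614154, p(58)=715220, p(59)=831820, p(60)=966467, p(61)=1121505, p(62)=1300156, p(63)=1505499, p(64)=1741630, p(65)=2012558, p(66)=2323520, p(67)=2679689, p(68)=3087735, p(69)=3554345, p(70)=4087968, p(71)=4697205, p(72)=5392783, p(73)=6185689, p(74)=7089500, p(75)=8118264, p(76)=9289091, p(77)=10619863, p(78)=12132164, p(79)=13848650, p(80)=15796476, p(81)=18004327, p(82)=20506255, p(83)=23338469, p(84)=26543660, p(85)=30167357, p(86)=34262962, p(87)=38887673, p(88)=44108109, p(89)=49995925, p(90)=56634173, p(91)=64112359, p(92)=72533807, p(93)=82010177, p(94)=92669720, p(95)=104651419, p(96)=118114304, p(97)=133230930, p(98)=150198136, p(99)=169229875, p(100)=190569292, p(101)=214481126, p(102)=241265379, p(103)=271248950, p(104)=304801365, p(105)=342325709, p(106)=384276336, p(107)=431149389, p(108)=483502844, p(109)=541946240, p(110)=607163746, p(111)=679903203, p(112)=761002156, p(113)=851376628, p(114)=952050665, p(115)=1064144451, p(116)=1188908248, p(117)=1327710076, p(118)=1482074143, p(119)=1653668665, p(120)=1844349560, p(121)=2056148051, p(122)=2291320912, p(123)=2552338241, p(124)=2841940500, p(125)=3163127352, p(126)=3519222692, p(127)=3913864295, p(128)=4351078600, p(129)=4835271870.
Final step: p(130) = p(129) + p(128) - p(125) - p(123) + p(118) + p(115) - p(108) - p(104) + p(95) + p(90) - p(79) - p(73) + p(60) + p(53) - p(38) - p(30) + p(13) + p(4)
= 4835271870 + 4351078600 - 3163127352 - 2552338241 + 1482074143 + 1064144451 - 483502844 - 304801365 + 104651419 + 56634173 - 13848650 - 6185689 + 966467 + 329931 - 26015 - 5604 + 101 + 5
= 5371315400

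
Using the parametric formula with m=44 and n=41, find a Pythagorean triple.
(255, 3608, 3617)

Euclid's formula: a = m² - n², b = 2mn, c = m² + n²
m = 44, n = 41
a = 44² - 41² = 1936 - 1681 = 255
b = 2 × 44 × 41 = 3608
c = 44² + 41² = 1936 + 1681 = 3617
Verification: 255² + 3608² = 65025 + 13017664 = 13082689 = 3617² ✓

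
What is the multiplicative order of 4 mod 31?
5

31 is prime, so ord(4) divides φ(31) = 30.
Divisors of 30: 1, 2, 3, 5, 6, 10, 15, 30.
Repeated squaring: 4^1 ≡ 4, 4^2 ≡ 16, 4^4 ≡ 8, 4^8 ≡ 2, 4^16 ≡ 4 (mod 31).
Test 4^d mod 31 for each divisor d in increasing order:
4^1 ≡ 4
4^2 ≡ 16
4^3 = 4^2·4^1 ≡ 2
4^5 = 4^4·4^1 ≡ 1  ← first divisor giving 1
The order is 5.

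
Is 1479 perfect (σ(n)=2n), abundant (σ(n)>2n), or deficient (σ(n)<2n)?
deficient

Proper divisors of 1479: sum = 1 + 3 + 17 + 29 + 51 + 87 + 493 = 681
Since 681 < 1479, 1479 is deficient.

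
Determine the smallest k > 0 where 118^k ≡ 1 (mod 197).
196

197 is prime, so ord(118) divides φ(197) = 196.
Divisors of 196: 1, 2, 4, 7, 14, 28, 49, 98, 196.
Repeated squaring: 118^1 ≡ 118, 118^2 ≡ 134, 118^4 ≡ 29, 118^8 ≡ 53, 118^16 ≡ 51, 118^32 ≡ 40, 118^64 ≡ 24, 118^128 ≡ 182 (mod 197).
Test 118^d mod 197 for each divisor d in increasing order:
118^1 ≡ 118
118^2 ≡ 134
118^4 ≡ 29
118^7 = 118^4·118^2·118^1 ≡ 129
118^14 = 118^8·118^4·118^2 ≡ 93
118^28 = 118^16·118^8·118^4 ≡ 178
118^49 = 118^32·118^16·118^1 ≡ 183
118^98 = 118^64·118^32·118^2 ≡ 196
118^196 = 118^128·118^64·118^4 ≡ 1  ← first divisor giving 1
The order is 196.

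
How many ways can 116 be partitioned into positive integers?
1188908248

p(n) counts ways to write n as a sum of positive integers (order ignored).
Euler's pentagonal recurrence: p(k) = p(k-1) + p(k-2) - p(k-5) - p(k-7) + p(k-12) + p(k-15) - ... (offsets j(3j∓1)/2, signs ++--, p(0)=1, p(<0)=0).
DP table for k = 0..115: p(0)=1, p(1)=1, p(2)=2, p(3)=3, p(4)=5, p(5)=7, p(6)=11, p(7)=15, p(8)=22, p(9)=30, p(10)=42, p(11)=56, p(12)=77, p(13)=101, p(14)=135, p(15)=176, p(16)=231, p(17)=297, p(18)=385, p(19)=490, p(20)=627, p(21)=792, p(22)=1002, p(23)=1255, p(24)=1575, p(25)=1958, p(26)=2436, p(27)=3010, p(28)=3718, p(29)=4565, p(30)=5604, p(31)=6842, p(32)=8349, p(33)=10143, p(34)=12310, p(35)=14883, p(36)=17977, p(37)=21637, p(38)=26015, p(39)=31185, p(40)=37338, p(41)=44583, p(42)=53174, p(43)=63261, p(44)=75175, p(45)=89134, p(46)=105558, p(47)=124754, p(48)=147273, p(49)=173525, p(50)=204226, p(51)=239943, p(52)=281589, p(53)=329931, p(54)=386155, p(55)=451276, p(56)=526823, p(57)=614154, p(58)=715220, p(59)=831820, p(60)=966467, p(61)=1121505, p(62)=1300156, p(63)=1505499, p(64)=1741630, p(65)=2012558, p(66)=2323520, p(67)=2679689, p(68)=3087735, p(69)=3554345, p(70)=4087968, p(71)=4697205, p(72)=5392783, p(73)=6185689, p(74)=7089500, p(75)=8118264, p(76)=9289091, p(77)=10619863, p(78)=12132164, p(79)=13848650, p(80)=15796476, p(81)=18004327, p(82)=20506255, p(83)=23338469, p(84)=26543660, p(85)=30167357, p(86)=34262962, p(87)=38887673, p(88)=44108109, p(89)=49995925, p(90)=56634173, p(91)=64112359, p(92)=72533807, p(93)=82010177, p(94)=92669720, p(95)=104651419, p(96)=118114304, p(97)=133230930, p(98)=150198136, p(99)=169229875, p(100)=190569292, p(101)=214481126, p(102)=241265379, p(103)=271248950, p(104)=304801365, p(105)=342325709, p(106)=384276336, p(107)=431149389, p(108)=483502844, p(109)=541946240, p(110)=607163746, p(111)=679903203, p(112)=761002156, p(113)=851376628, p(114)=952050665, p(115)=1064144451.
Final step: p(116) = p(115) + p(114) - p(111) - p(109) + p(104) + p(101) - p(94) - p(90) + p(81) + p(76) - p(65) - p(59) + p(46) + p(39) - p(24) - p(16)
= 1064144451 + 952050665 - 679903203 - 541946240 + 304801365 + 214481126 - 92669720 - 56634173 + 18004327 + 9289091 - 2012558 - 831820 + 105558 + 31185 - 1575 - 231
= 1188908248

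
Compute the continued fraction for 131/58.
[2; 3, 1, 6, 2]

Euclidean algorithm steps:
131 = 2 × 58 + 15
58 = 3 × 15 + 13
15 = 1 × 13 + 2
13 = 6 × 2 + 1
2 = 2 × 1 + 0
Continued fraction: [2; 3, 1, 6, 2]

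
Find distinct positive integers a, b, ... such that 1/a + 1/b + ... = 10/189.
1/19 + 1/3591

Greedy algorithm:
10/189: ceiling(189/10) = 19, use 1/19
1/3591: ceiling(3591/1) = 3591, use 1/3591
Result: 10/189 = 1/19 + 1/3591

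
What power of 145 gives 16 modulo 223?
78

Baby-step giant-step with step n = ⌈√223⌉ = 15.
Baby steps 145^j mod 223 (j:value) for j=0..14: 0:1, 1:145, 2:63, 3:215, 4:178, 5:165, 6:64, 7:137, 8:18, 9:157, 10:19, 11:79, 12:82, 13:71, 14:37.
Giant-step multiplier: 145^(-15) ≡ 145^(222-15) = 145^207 ≡ 103 (mod 223).
Giant steps γ_i = 16·103^i mod 223: γ_0=16, γ_1=87, γ_2=41, γ_3=209, γ_4=119, γ_5=215 (in table at j=3).
x = i·n + j = 5·15 + 3 = 78.
Check: 145^78 ≡ 16 (mod 223).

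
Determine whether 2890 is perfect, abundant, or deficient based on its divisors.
deficient

Proper divisors of 2890: sum = 1 + 2 + 5 + 10 + 17 + 34 + 85 + 170 + 289 + 578 + 1445 = 2636
Since 2636 < 2890, 2890 is deficient.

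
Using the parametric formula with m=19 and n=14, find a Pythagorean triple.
(165, 532, 557)

Euclid's formula: a = m² - n², b = 2mn, c = m² + n²
m = 19, n = 14
a = 19² - 14² = 361 - 196 = 165
b = 2 × 19 × 14 = 532
c = 19² + 14² = 361 + 196 = 557
Verification: 165² + 532² = 27225 + 283024 = 310249 = 557² ✓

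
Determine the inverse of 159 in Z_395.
159

gcd(159, 395) = 1, so the inverse exists.
Extended Euclidean algorithm on (395, 159):
395 = 2 × 159 + 77  ⟹  77 = (1)·395 + (-2)·159
159 = 2 × 77 + 5  ⟹  5 = (-2)·395 + (5)·159
77 = 15 × 5 + 2  ⟹  2 = (31)·395 + (-77)·159
5 = 2 × 2 + 1  ⟹  1 = (-64)·395 + (159)·159
So (159)·159 ≡ 1 (mod 395), i.e. 159^(-1) ≡ 159 (mod 395).
Check: 159 × 159 = 25281 ≡ 1 (mod 395)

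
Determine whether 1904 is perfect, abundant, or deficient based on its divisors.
abundant

Proper divisors of 1904: sum = 1 + 2 + 4 + 7 + 8 + 14 + 16 + 17 + ... + 238 + 272 + 476 + 952 (19 divisors) = 2560
Since 2560 > 1904, 1904 is abundant.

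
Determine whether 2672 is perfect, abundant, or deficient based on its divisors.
deficient

Proper divisors of 2672: sum = 1 + 2 + 4 + 8 + 16 + 167 + 334 + 668 + 1336 = 2536
Since 2536 < 2672, 2672 is deficient.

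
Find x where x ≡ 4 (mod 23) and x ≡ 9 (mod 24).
441

Using Chinese Remainder Theorem:
M = 23 × 24 = 552
M1 = 24, M2 = 23
y1 = 24^(-1) mod 23 = 1
y2 = 23^(-1) mod 24 = 23
x = (4×24×1 + 9×23×23) mod 552 = 441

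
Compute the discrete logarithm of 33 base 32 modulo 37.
4

Baby-step giant-step with step n = ⌈√37⌉ = 7.
Baby steps 32^j mod 37 (j:value) for j=0..6: 0:1, 1:32, 2:25, 3:23, 4:33, 5:20, 6:11.
h = 33 is already in the table at j=4, so x = 4.
Check: 32^4 ≡ 33 (mod 37).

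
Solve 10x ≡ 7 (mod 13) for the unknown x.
x ≡ 2 (mod 13)

gcd(10, 13) = 1, which divides 7, so solutions exist.
Find 10^(-1) mod 13 by the extended Euclidean algorithm:
13 = 1 × 10 + 3  ⟹  3 = (1)·13 + (-1)·10
10 = 3 × 3 + 1  ⟹  1 = (-3)·13 + (4)·10
So (4)·10 ≡ 1 (mod 13), i.e. 10^(-1) ≡ 4 (mod 13).
x ≡ 4 × 7 = 28 ≡ 2 (mod 13).
Check: 10 × 2 = 20 ≡ 7 (mod 13).
Unique solution: x ≡ 2 (mod 13)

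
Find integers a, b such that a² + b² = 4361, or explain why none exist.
35² + 56² (a=35, b=56)

Factorization: 4361 = 7^2 × 89
By Fermat: n is sum of two squares iff every prime p ≡ 3 (mod 4) appears to even power.
All primes ≡ 3 (mod 4) appear to even power.
Search a = 0, 1, 2, … for 4361 - a² a perfect square: first hit at a = 35: 4361 - 1225 = 3136 = 56².
4361 = 35² + 56² = 1225 + 3136 ✓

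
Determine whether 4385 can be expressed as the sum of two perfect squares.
17² + 64² (a=17, b=64)

Factorization: 4385 = 5 × 877
By Fermat: n is sum of two squares iff every prime p ≡ 3 (mod 4) appears to even power.
All primes ≡ 3 (mod 4) appear to even power.
Search a = 0, 1, 2, … for 4385 - a² a perfect square: first hit at a = 17: 4385 - 289 = 4096 = 64².
4385 = 17² + 64² = 289 + 4096 ✓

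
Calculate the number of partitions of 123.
2552338241

p(n) counts ways to write n as a sum of positive integers (order ignored).
Euler's pentagonal recurrence: p(k) = p(k-1) + p(k-2) - p(k-5) - p(k-7) + p(k-12) + p(k-15) - ... (offsets j(3j∓1)/2, signs ++--, p(0)=1, p(<0)=0).
DP table for k = 0..122: p(0)=1, p(1)=1, p(2)=2, p(3)=3, p(4)=5, p(5)=7, p(6)=11, p(7)=15, p(8)=22, p(9)=30, p(10)=42, p(11)=56, p(12)=77, p(13)=101, p(14)=135, p(15)=176, p(16)=231, p(17)=297, p(18)=385, p(19)=490, p(20)=627, p(21)=792, p(22)=1002, p(23)=1255, p(24)=1575, p(25)=1958, p(26)=2436, p(27)=3010, p(28)=3718, p(29)=4565, p(30)=5604, p(31)=6842, p(32)=8349, p(33)=10143, p(34)=12310, p(35)=14883, p(36)=17977, p(37)=21637, p(38)=26015, p(39)=31185, p(40)=37338, p(41)=44583, p(42)=53174, p(43)=63261, p(44)=75175, p(45)=89134, p(46)=105558, p(47)=124754, p(48)=147273, p(49)=173525, p(50)=204226, p(51)=239943, p(52)=281589, p(53)=329931, p(54)=386155, p(55)=451276, p(56)=526823, p(57)=614154, p(58)=715220, p(59)=831820, p(60)=966467, p(61)=1121505, p(62)=1300156, p(63)=1505499, p(64)=1741630, p(65)=2012558, p(66)=2323520, p(67)=2679689, p(68)=3087735, p(69)=3554345, p(70)=4087968, p(71)=4697205, p(72)=5392783, p(73)=6185689, p(74)=7089500, p(75)=8118264, p(76)=9289091, p(77)=10619863, p(78)=12132164, p(79)=13848650, p(80)=15796476, p(81)=18004327, p(82)=20506255, p(83)=23338469, p(84)=26543660, p(85)=30167357, p(86)=34262962, p(87)=38887673, p(88)=44108109, p(89)=49995925, p(90)=56634173, p(91)=64112359, p(92)=72533807, p(93)=82010177, p(94)=92669720, p(95)=104651419, p(96)=118114304, p(97)=133230930, p(98)=150198136, p(99)=169229875, p(100)=190569292, p(101)=214481126, p(102)=241265379, p(103)=271248950, p(104)=304801365, p(105)=342325709, p(106)=384276336, p(107)=431149389, p(108)=483502844, p(109)=541946240, p(110)=607163746, p(111)=679903203, p(112)=761002156, p(113)=851376628, p(114)=952050665, p(115)=1064144451, p(116)=1188908248, p(117)=1327710076, p(118)=1482074143, p(119)=1653668665, p(120)=1844349560, p(121)=2056148051, p(122)=2291320912.
Final step: p(123) = p(122) + p(121) - p(118) - p(116) + p(111) + p(108) - p(101) - p(97) + p(88) + p(83) - p(72) - p(66) + p(53) + p(46) - p(31) - p(23) + p(6)
= 2291320912 + 2056148051 - 1482074143 - 1188908248 + 679903203 + 483502844 - 214481126 - 133230930 + 44108109 + 23338469 - 5392783 - 2323520 + 329931 + 105558 - 6842 - 1255 + 11
= 2552338241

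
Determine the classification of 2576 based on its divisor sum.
abundant

Proper divisors of 2576: sum = 1 + 2 + 4 + 7 + 8 + 14 + 16 + 23 + ... + 322 + 368 + 644 + 1288 (19 divisors) = 3376
Since 3376 > 2576, 2576 is abundant.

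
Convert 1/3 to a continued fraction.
[0; 3]

Euclidean algorithm steps:
1 = 0 × 3 + 1
3 = 3 × 1 + 0
Continued fraction: [0; 3]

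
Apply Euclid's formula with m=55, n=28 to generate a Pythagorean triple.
(2241, 3080, 3809)

Euclid's formula: a = m² - n², b = 2mn, c = m² + n²
m = 55, n = 28
a = 55² - 28² = 3025 - 784 = 2241
b = 2 × 55 × 28 = 3080
c = 55² + 28² = 3025 + 784 = 3809
Verification: 2241² + 3080² = 5022081 + 9486400 = 14508481 = 3809² ✓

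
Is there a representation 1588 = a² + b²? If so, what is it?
12² + 38² (a=12, b=38)

Factorization: 1588 = 2^2 × 397
By Fermat: n is sum of two squares iff every prime p ≡ 3 (mod 4) appears to even power.
All primes ≡ 3 (mod 4) appear to even power.
Search a = 0, 1, 2, … for 1588 - a² a perfect square: first hit at a = 12: 1588 - 144 = 1444 = 38².
1588 = 12² + 38² = 144 + 1444 ✓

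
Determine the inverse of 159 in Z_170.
139

gcd(159, 170) = 1, so the inverse exists.
Extended Euclidean algorithm on (170, 159):
170 = 1 × 159 + 11  ⟹  11 = (1)·170 + (-1)·159
159 = 14 × 11 + 5  ⟹  5 = (-14)·170 + (15)·159
11 = 2 × 5 + 1  ⟹  1 = (29)·170 + (-31)·159
So (-31)·159 ≡ 1 (mod 170), i.e. 159^(-1) ≡ -31 ≡ 139 (mod 170).
Check: 159 × 139 = 22101 ≡ 1 (mod 170)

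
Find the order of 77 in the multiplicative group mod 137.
34

137 is prime, so ord(77) divides φ(137) = 136.
Divisors of 136: 1, 2, 4, 8, 17, 34, 68, 136.
Repeated squaring: 77^1 ≡ 77, 77^2 ≡ 38, 77^4 ≡ 74, 77^8 ≡ 133, 77^16 ≡ 16, 77^32 ≡ 119, 77^64 ≡ 50, 77^128 ≡ 34 (mod 137).
Test 77^d mod 137 for each divisor d in increasing order:
77^1 ≡ 77
77^2 ≡ 38
77^4 ≡ 74
77^8 ≡ 133
77^17 = 77^16·77^1 ≡ 136
77^34 = 77^32·77^2 ≡ 1  ← first divisor giving 1
The order is 34.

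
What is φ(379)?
378

379 = 379
φ(n) = n × ∏(1 - 1/p) for each prime p dividing n
φ(379) = 379 × (1 - 1/379) = 378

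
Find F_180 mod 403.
248

Matrix identity: Q^n = [[F_(n+1), F_n], [F_n, F_(n-1)]] with Q = [[1,1],[1,0]].
n = 180 = 10110100₂. Square-and-multiply, entries mod 403:
Q^1 = [[1,1],[1,0]]
Q^2 = (Q^1)² = [[2,1],[1,1]]
Q^5 = (Q^2)²·Q = [[8,5],[5,3]]
Q^11 = (Q^5)²·Q = [[144,89],[89,55]]
Q^22 = (Q^11)² = [[44,382],[382,65]]
Q^45 = (Q^22)²·Q = [[88,362],[362,129]]
Q^90 = (Q^45)² = [[156,372],[372,187]]
Q^180 = (Q^90)² = [[311,248],[248,63]]
F_180 mod 403 = Q^180[0][1] = 248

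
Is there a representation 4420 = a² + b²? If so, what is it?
8² + 66² (a=8, b=66)

Factorization: 4420 = 2^2 × 5 × 13 × 17
By Fermat: n is sum of two squares iff every prime p ≡ 3 (mod 4) appears to even power.
All primes ≡ 3 (mod 4) appear to even power.
Search a = 0, 1, 2, … for 4420 - a² a perfect square: first hit at a = 8: 4420 - 64 = 4356 = 66².
4420 = 8² + 66² = 64 + 4356 ✓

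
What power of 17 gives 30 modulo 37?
2

Baby-step giant-step with step n = ⌈√37⌉ = 7.
Baby steps 17^j mod 37 (j:value) for j=0..6: 0:1, 1:17, 2:30, 3:29, 4:12, 5:19, 6:27.
h = 30 is already in the table at j=2, so x = 2.
Check: 17^2 ≡ 30 (mod 37).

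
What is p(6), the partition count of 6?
11

p(n) counts ways to write n as a sum of positive integers (order ignored).
Examples: 6; 5 + 1; 4 + 2; 4 + 1 + 1; 3 + 3; ... (11 total)
p(6) = 11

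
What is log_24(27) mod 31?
21

Baby-step giant-step with step n = ⌈√31⌉ = 6.
Baby steps 24^j mod 31 (j:value) for j=0..5: 0:1, 1:24, 2:18, 3:29, 4:14, 5:26.
Giant-step multiplier: 24^(-6) ≡ 24^(30-6) = 24^24 ≡ 8 (mod 31).
Giant steps γ_i = 27·8^i mod 31: γ_0=27, γ_1=30, γ_2=23, γ_3=29 (in table at j=3).
x = i·n + j = 3·6 + 3 = 21.
Check: 24^21 ≡ 27 (mod 31).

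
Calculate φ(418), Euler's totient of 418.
180

418 = 2 × 11 × 19
φ(n) = n × ∏(1 - 1/p) for each prime p dividing n
φ(418) = 418 × (1 - 1/2) × (1 - 1/11) × (1 - 1/19) = 180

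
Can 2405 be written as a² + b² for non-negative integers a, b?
2² + 49² (a=2, b=49)

Factorization: 2405 = 5 × 13 × 37
By Fermat: n is sum of two squares iff every prime p ≡ 3 (mod 4) appears to even power.
All primes ≡ 3 (mod 4) appear to even power.
Search a = 0, 1, 2, … for 2405 - a² a perfect square: first hit at a = 2: 2405 - 4 = 2401 = 49².
2405 = 2² + 49² = 4 + 2401 ✓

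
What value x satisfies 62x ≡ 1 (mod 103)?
5

gcd(62, 103) = 1, so the inverse exists.
Extended Euclidean algorithm on (103, 62):
103 = 1 × 62 + 41  ⟹  41 = (1)·103 + (-1)·62
62 = 1 × 41 + 21  ⟹  21 = (-1)·103 + (2)·62
41 = 1 × 21 + 20  ⟹  20 = (2)·103 + (-3)·62
21 = 1 × 20 + 1  ⟹  1 = (-3)·103 + (5)·62
So (5)·62 ≡ 1 (mod 103), i.e. 62^(-1) ≡ 5 (mod 103).
Check: 62 × 5 = 310 ≡ 1 (mod 103)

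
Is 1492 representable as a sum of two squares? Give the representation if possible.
14² + 36² (a=14, b=36)

Factorization: 1492 = 2^2 × 373
By Fermat: n is sum of two squares iff every prime p ≡ 3 (mod 4) appears to even power.
All primes ≡ 3 (mod 4) appear to even power.
Search a = 0, 1, 2, … for 1492 - a² a perfect square: first hit at a = 14: 1492 - 196 = 1296 = 36².
1492 = 14² + 36² = 196 + 1296 ✓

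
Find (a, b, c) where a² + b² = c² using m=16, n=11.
(135, 352, 377)

Euclid's formula: a = m² - n², b = 2mn, c = m² + n²
m = 16, n = 11
a = 16² - 11² = 256 - 121 = 135
b = 2 × 16 × 11 = 352
c = 16² + 11² = 256 + 121 = 377
Verification: 135² + 352² = 18225 + 123904 = 142129 = 377² ✓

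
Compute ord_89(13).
88

89 is prime, so ord(13) divides φ(89) = 88.
Divisors of 88: 1, 2, 4, 8, 11, 22, 44, 88.
Repeated squaring: 13^1 ≡ 13, 13^2 ≡ 80, 13^4 ≡ 81, 13^8 ≡ 64, 13^16 ≡ 2, 13^32 ≡ 4, 13^64 ≡ 16 (mod 89).
Test 13^d mod 89 for each divisor d in increasing order:
13^1 ≡ 13
13^2 ≡ 80
13^4 ≡ 81
13^8 ≡ 64
13^11 = 13^8·13^2·13^1 ≡ 77
13^22 = 13^16·13^4·13^2 ≡ 55
13^44 = 13^32·13^8·13^4 ≡ 88
13^88 = 13^64·13^16·13^8 ≡ 1  ← first divisor giving 1
The order is 88.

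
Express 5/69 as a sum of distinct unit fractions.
1/14 + 1/966

Greedy algorithm:
5/69: ceiling(69/5) = 14, use 1/14
1/966: ceiling(966/1) = 966, use 1/966
Result: 5/69 = 1/14 + 1/966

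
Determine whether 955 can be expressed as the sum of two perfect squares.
Not possible

Factorization: 955 = 5 × 191
By Fermat: n is sum of two squares iff every prime p ≡ 3 (mod 4) appears to even power.
Prime(s) ≡ 3 (mod 4) with odd exponent: [(191, 1)]
Therefore 955 cannot be expressed as a² + b².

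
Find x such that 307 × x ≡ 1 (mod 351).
343

gcd(307, 351) = 1, so the inverse exists.
Extended Euclidean algorithm on (351, 307):
351 = 1 × 307 + 44  ⟹  44 = (1)·351 + (-1)·307
307 = 6 × 44 + 43  ⟹  43 = (-6)·351 + (7)·307
44 = 1 × 43 + 1  ⟹  1 = (7)·351 + (-8)·307
So (-8)·307 ≡ 1 (mod 351), i.e. 307^(-1) ≡ -8 ≡ 343 (mod 351).
Check: 307 × 343 = 105301 ≡ 1 (mod 351)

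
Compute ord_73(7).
24

73 is prime, so ord(7) divides φ(73) = 72.
Divisors of 72: 1, 2, 3, 4, 6, 8, 9, 12, 18, 24, 36, 72.
Repeated squaring: 7^1 ≡ 7, 7^2 ≡ 49, 7^4 ≡ 65, 7^8 ≡ 64, 7^16 ≡ 8, 7^32 ≡ 64, 7^64 ≡ 8 (mod 73).
Test 7^d mod 73 for each divisor d in increasing order:
7^1 ≡ 7
7^2 ≡ 49
7^3 = 7^2·7^1 ≡ 51
7^4 ≡ 65
7^6 = 7^4·7^2 ≡ 46
7^8 ≡ 64
7^9 = 7^8·7^1 ≡ 10
7^12 = 7^8·7^4 ≡ 72
7^18 = 7^16·7^2 ≡ 27
7^24 = 7^16·7^8 ≡ 1  ← first divisor giving 1
The order is 24.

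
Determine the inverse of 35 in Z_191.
131

gcd(35, 191) = 1, so the inverse exists.
Extended Euclidean algorithm on (191, 35):
191 = 5 × 35 + 16  ⟹  16 = (1)·191 + (-5)·35
35 = 2 × 16 + 3  ⟹  3 = (-2)·191 + (11)·35
16 = 5 × 3 + 1  ⟹  1 = (11)·191 + (-60)·35
So (-60)·35 ≡ 1 (mod 191), i.e. 35^(-1) ≡ -60 ≡ 131 (mod 191).
Check: 35 × 131 = 4585 ≡ 1 (mod 191)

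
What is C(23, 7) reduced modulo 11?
0

Using Lucas' theorem:
Write n=23 and k=7 in base 11:
n in base 11: [2, 1]
k in base 11: [0, 7]
C(23,7) mod 11 = ∏ C(n_i, k_i) mod 11
Digit binomials (mod 11): C(2,0) = 1; C(1,7) = 0 (k_i > n_i)
Product: 1 × 0 = 0 ≡ 0 (mod 11)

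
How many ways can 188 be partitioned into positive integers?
1398341745571

p(n) counts ways to write n as a sum of positive integers (order ignored).
Euler's pentagonal recurrence: p(k) = p(k-1) + p(k-2) - p(k-5) - p(k-7) + p(k-12) + p(k-15) - ... (offsets j(3j∓1)/2, signs ++--, p(0)=1, p(<0)=0).
DP table for k = 0..187: p(0)=1, p(1)=1, p(2)=2, p(3)=3, p(4)=5, p(5)=7, p(6)=11, p(7)=15, p(8)=22, p(9)=30, p(10)=42, p(11)=56, p(12)=77, p(13)=101, p(14)=135, p(15)=176, p(16)=231, p(17)=297, p(18)=385, p(19)=490, p(20)=627, p(21)=792, p(22)=1002, p(23)=1255, p(24)=1575, p(25)=1958, p(26)=2436, p(27)=3010, p(28)=3718, p(29)=4565, p(30)=5604, p(31)=6842, p(32)=8349, p(33)=10143, p(34)=12310, p(35)=14883, p(36)=17977, p(37)=21637, p(38)=26015, p(39)=31185, p(40)=37338, p(41)=44583, p(42)=53174, p(43)=63261, p(44)=75175, p(45)=89134, p(46)=105558, p(47)=124754, p(48)=147273, p(49)=173525, p(50)=204226, p(51)=239943, p(52)=281589, p(53)=329931, p(54)=386155, p(55)=451276, p(56)=526823, p(57)=614154, p(58)=715220, p(59)=831820, p(60)=966467, p(61)=1121505, p(62)=1300156, p(63)=1505499, p(64)=1741630, p(65)=2012558, p(66)=2323520, p(67)=2679689, p(68)=3087735, p(69)=3554345, p(70)=4087968, p(71)=4697205, p(72)=5392783, p(73)=6185689, p(74)=7089500, p(75)=8118264, p(76)=9289091, p(77)=10619863, p(78)=12132164, p(79)=13848650, p(80)=15796476, p(81)=18004327, p(82)=20506255, p(83)=23338469, p(84)=26543660, p(85)=30167357, p(86)=34262962, p(87)=38887673, p(88)=44108109, p(89)=49995925, p(90)=56634173, p(91)=64112359, p(92)=72533807, p(93)=82010177, p(94)=92669720, p(95)=104651419, p(96)=118114304, p(97)=133230930, p(98)=150198136, p(99)=169229875, p(100)=190569292, p(101)=214481126, p(102)=241265379, p(103)=271248950, p(104)=304801365, p(105)=342325709, p(106)=384276336, p(107)=431149389, p(108)=483502844, p(109)=541946240, p(110)=607163746, p(111)=679903203, p(112)=761002156, p(113)=851376628, p(114)=952050665, p(115)=1064144451, p(116)=1188908248, p(117)=1327710076, p(118)=1482074143, p(119)=1653668665, p(120)=1844349560, p(121)=2056148051, p(122)=2291320912, p(123)=2552338241, p(124)=2841940500, p(125)=3163127352, p(126)=3519222692, p(127)=3913864295, p(128)=4351078600, p(129)=4835271870, p(130)=5371315400, p(131)=5964539504, p(132)=6620830889, p(133)=7346629512, p(134)=8149040695, p(135)=9035836076, p(136)=10015581680, p(137)=11097645016, p(138)=12292341831, p(139)=13610949895, p(140)=15065878135, p(141)=16670689208, p(142)=18440293320, p(143)=20390982757, p(144)=22540654445, p(145)=24908858009, p(146)=27517052599, p(147)=30388671978, p(148)=33549419497, p(149)=37027355200, p(150)=40853235313, p(151)=45060624582, p(152)=49686288421, p(153)=54770336324, p(154)=60356673280, p(155)=66493182097, p(156)=73232243759, p(157)=80630964769, p(158)=88751778802, p(159)=97662728555, p(160)=107438159466, p(161)=118159068427, p(162)=129913904637, p(163)=142798995930, p(164)=156919475295, p(165)=172389800255, p(166)=189334822579, p(167)=207890420102, p(168)=228204732751, p(169)=250438925115, p(170)=274768617130, p(171)=301384802048, p(172)=330495499613, p(173)=362326859895, p(174)=397125074750, p(175)=435157697830, p(176)=476715857290, p(177)=522115831195, p(178)=571701605655, p(179)=625846753120, p(180)=684957390936, p(181)=749474411781, p(182)=819876908323, p(183)=896684817527, p(184)=980462880430, p(185)=1071823774337, p(186)=1171432692373, p(187)=1280011042268.
Final step: p(188) = p(187) + p(186) - p(183) - p(181) + p(176) + p(173) - p(166) - p(162) + p(153) + p(148) - p(137) - p(131) + p(118) + p(111) - p(96) - p(88) + p(71) + p(62) - p(43) - p(33) + p(12) + p(1)
= 1280011042268 + 1171432692373 - 896684817527 - 749474411781 + 476715857290 + 362326859895 - 189334822579 - 129913904637 + 54770336324 + 33549419497 - 11097645016 - 5964539504 + 1482074143 + 679903203 - 118114304 - 44108109 + 4697205 + 1300156 - 63261 - 10143 + 77 + 1
= 1398341745571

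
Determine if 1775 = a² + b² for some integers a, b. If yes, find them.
Not possible

Factorization: 1775 = 5^2 × 71
By Fermat: n is sum of two squares iff every prime p ≡ 3 (mod 4) appears to even power.
Prime(s) ≡ 3 (mod 4) with odd exponent: [(71, 1)]
Therefore 1775 cannot be expressed as a² + b².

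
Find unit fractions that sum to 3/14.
1/5 + 1/70

Greedy algorithm:
3/14: ceiling(14/3) = 5, use 1/5
1/70: ceiling(70/1) = 70, use 1/70
Result: 3/14 = 1/5 + 1/70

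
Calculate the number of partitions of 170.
274768617130

p(n) counts ways to write n as a sum of positive integers (order ignored).
Euler's pentagonal recurrence: p(k) = p(k-1) + p(k-2) - p(k-5) - p(k-7) + p(k-12) + p(k-15) - ... (offsets j(3j∓1)/2, signs ++--, p(0)=1, p(<0)=0).
DP table for k = 0..169: p(0)=1, p(1)=1, p(2)=2, p(3)=3, p(4)=5, p(5)=7, p(6)=11, p(7)=15, p(8)=22, p(9)=30, p(10)=42, p(11)=56, p(12)=77, p(13)=101, p(14)=135, p(15)=176, p(16)=231, p(17)=297, p(18)=385, p(19)=490, p(20)=627, p(21)=792, p(22)=1002, p(23)=1255, p(24)=1575, p(25)=1958, p(26)=2436, p(27)=3010, p(28)=3718, p(29)=4565, p(30)=5604, p(31)=6842, p(32)=8349, p(33)=10143, p(34)=12310, p(35)=14883, p(36)=17977, p(37)=21637, p(38)=26015, p(39)=31185, p(40)=37338, p(41)=44583, p(42)=53174, p(43)=63261, p(44)=75175, p(45)=89134, p(46)=105558, p(47)=124754, p(48)=147273, p(49)=173525, p(50)=204226, p(51)=239943, p(52)=281589, p(53)=329931, p(54)=386155, p(55)=451276, p(56)=526823, p(57)=614154, p(58)=715220, p(59)=831820, p(60)=966467, p(61)=1121505, p(62)=1300156, p(63)=1505499, p(64)=1741630, p(65)=2012558, p(66)=2323520, p(67)=2679689, p(68)=3087735, p(69)=3554345, p(70)=4087968, p(71)=4697205, p(72)=5392783, p(73)=6185689, p(74)=7089500, p(75)=8118264, p(76)=9289091, p(77)=10619863, p(78)=12132164, p(79)=13848650, p(80)=15796476, p(81)=18004327, p(82)=20506255, p(83)=23338469, p(84)=26543660, p(85)=30167357, p(86)=34262962, p(87)=38887673, p(88)=44108109, p(89)=49995925, p(90)=56634173, p(91)=64112359, p(92)=72533807, p(93)=82010177, p(94)=92669720, p(95)=104651419, p(96)=118114304, p(97)=133230930, p(98)=150198136, p(99)=169229875, p(100)=190569292, p(101)=214481126, p(102)=241265379, p(103)=271248950, p(104)=304801365, p(105)=342325709, p(106)=384276336, p(107)=431149389, p(108)=483502844, p(109)=541946240, p(110)=607163746, p(111)=679903203, p(112)=761002156, p(113)=851376628, p(114)=952050665, p(115)=1064144451, p(116)=1188908248, p(117)=1327710076, p(118)=1482074143, p(119)=1653668665, p(120)=1844349560, p(121)=2056148051, p(122)=2291320912, p(123)=2552338241, p(124)=2841940500, p(125)=3163127352, p(126)=3519222692, p(127)=3913864295, p(128)=4351078600, p(129)=4835271870, p(130)=5371315400, p(131)=5964539504, p(132)=6620830889, p(133)=7346629512, p(134)=8149040695, p(135)=9035836076, p(136)=10015581680, p(137)=11097645016, p(138)=12292341831, p(139)=13610949895, p(140)=15065878135, p(141)=16670689208, p(142)=18440293320, p(143)=20390982757, p(144)=22540654445, p(145)=24908858009, p(146)=27517052599, p(147)=30388671978, p(148)=33549419497, p(149)=37027355200, p(150)=40853235313, p(151)=45060624582, p(152)=49686288421, p(153)=54770336324, p(154)=60356673280, p(155)=66493182097, p(156)=73232243759, p(157)=80630964769, p(158)=88751778802, p(159)=97662728555, p(160)=107438159466, p(161)=118159068427, p(162)=129913904637, p(163)=142798995930, p(164)=156919475295, p(165)=172389800255, p(166)=189334822579, p(167)=207890420102, p(168)=228204732751, p(169)=250438925115.
Final step: p(170) = p(169) + p(168) - p(165) - p(163) + p(158) + p(155) - p(148) - p(144) + p(135) + p(130) - p(119) - p(113) + p(100) + p(93) - p(78) - p(70) + p(53) + p(44) - p(25) - p(15)
= 250438925115 + 228204732751 - 172389800255 - 142798995930 + 88751778802 + 66493182097 - 33549419497 - 22540654445 + 9035836076 + 5371315400 - 1653668665 - 851376628 + 190569292 + 82010177 - 12132164 - 4087968 + 329931 + 75175 - 1958 - 176
= 274768617130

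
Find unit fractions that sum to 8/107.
1/14 + 1/300 + 1/224700

Greedy algorithm:
8/107: ceiling(107/8) = 14, use 1/14
5/1498: ceiling(1498/5) = 300, use 1/300
1/224700: ceiling(224700/1) = 224700, use 1/224700
Result: 8/107 = 1/14 + 1/300 + 1/224700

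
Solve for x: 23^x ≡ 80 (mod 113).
107

Baby-step giant-step with step n = ⌈√113⌉ = 11.
Baby steps 23^j mod 113 (j:value) for j=0..10: 0:1, 1:23, 2:77, 3:76, 4:53, 5:89, 6:13, 7:73, 8:97, 9:84, 10:11.
Giant-step multiplier: 23^(-11) ≡ 23^(112-11) = 23^101 ≡ 67 (mod 113).
Giant steps γ_i = 80·67^i mod 113: γ_0=80, γ_1=49, γ_2=6, γ_3=63, γ_4=40, γ_5=81, γ_6=3, γ_7=88, γ_8=20, γ_9=97 (in table at j=8).
x = i·n + j = 9·11 + 8 = 107.
Check: 23^107 ≡ 80 (mod 113).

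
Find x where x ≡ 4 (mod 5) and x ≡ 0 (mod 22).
44

Using Chinese Remainder Theorem:
M = 5 × 22 = 110
M1 = 22, M2 = 5
y1 = 22^(-1) mod 5 = 3
y2 = 5^(-1) mod 22 = 9
x = (4×22×3 + 0×5×9) mod 110 = 44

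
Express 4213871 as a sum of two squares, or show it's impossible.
Not possible

Factorization: 4213871 = 43^3 × 53
By Fermat: n is sum of two squares iff every prime p ≡ 3 (mod 4) appears to even power.
Prime(s) ≡ 3 (mod 4) with odd exponent: [(43, 3)]
Therefore 4213871 cannot be expressed as a² + b².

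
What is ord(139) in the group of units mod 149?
148

149 is prime, so ord(139) divides φ(149) = 148.
Divisors of 148: 1, 2, 4, 37, 74, 148.
Repeated squaring: 139^1 ≡ 139, 139^2 ≡ 100, 139^4 ≡ 17, 139^8 ≡ 140, 139^16 ≡ 81, 139^32 ≡ 5, 139^64 ≡ 25, 139^128 ≡ 29 (mod 149).
Test 139^d mod 149 for each divisor d in increasing order:
139^1 ≡ 139
139^2 ≡ 100
139^4 ≡ 17
139^37 = 139^32·139^4·139^1 ≡ 44
139^74 = 139^64·139^8·139^2 ≡ 148
139^148 = 139^128·139^16·139^4 ≡ 1  ← first divisor giving 1
The order is 148.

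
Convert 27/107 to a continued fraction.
[0; 3, 1, 26]

Euclidean algorithm steps:
27 = 0 × 107 + 27
107 = 3 × 27 + 26
27 = 1 × 26 + 1
26 = 26 × 1 + 0
Continued fraction: [0; 3, 1, 26]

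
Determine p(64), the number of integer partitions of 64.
1741630

p(n) counts ways to write n as a sum of positive integers (order ignored).
Euler's pentagonal recurrence: p(k) = p(k-1) + p(k-2) - p(k-5) - p(k-7) + p(k-12) + p(k-15) - ... (offsets j(3j∓1)/2, signs ++--, p(0)=1, p(<0)=0).
DP table for k = 0..63: p(0)=1, p(1)=1, p(2)=2, p(3)=3, p(4)=5, p(5)=7, p(6)=11, p(7)=15, p(8)=22, p(9)=30, p(10)=42, p(11)=56, p(12)=77, p(13)=101, p(14)=135, p(15)=176, p(16)=231, p(17)=297, p(18)=385, p(19)=490, p(20)=627, p(21)=792, p(22)=1002, p(23)=1255, p(24)=1575, p(25)=1958, p(26)=2436, p(27)=3010, p(28)=3718, p(29)=4565, p(30)=5604, p(31)=6842, p(32)=8349, p(33)=10143, p(34)=12310, p(35)=14883, p(36)=17977, p(37)=21637, p(38)=26015, p(39)=31185, p(40)=37338, p(41)=44583, p(42)=53174, p(43)=63261, p(44)=75175, p(45)=89134, p(46)=105558, p(47)=124754, p(48)=147273, p(49)=173525, p(50)=204226, p(51)=239943, p(52)=281589, p(53)=329931, p(54)=386155, p(55)=451276, p(56)=526823, p(57)=614154, p(58)=715220, p(59)=831820, p(60)=966467, p(61)=1121505, p(62)=1300156, p(63)=1505499.
Final step: p(64) = p(63) + p(62) - p(59) - p(57) + p(52) + p(49) - p(42) - p(38) + p(29) + p(24) - p(13) - p(7)
= 1505499 + 1300156 - 831820 - 614154 + 281589 + 173525 - 53174 - 26015 + 4565 + 1575 - 101 - 15
= 1741630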